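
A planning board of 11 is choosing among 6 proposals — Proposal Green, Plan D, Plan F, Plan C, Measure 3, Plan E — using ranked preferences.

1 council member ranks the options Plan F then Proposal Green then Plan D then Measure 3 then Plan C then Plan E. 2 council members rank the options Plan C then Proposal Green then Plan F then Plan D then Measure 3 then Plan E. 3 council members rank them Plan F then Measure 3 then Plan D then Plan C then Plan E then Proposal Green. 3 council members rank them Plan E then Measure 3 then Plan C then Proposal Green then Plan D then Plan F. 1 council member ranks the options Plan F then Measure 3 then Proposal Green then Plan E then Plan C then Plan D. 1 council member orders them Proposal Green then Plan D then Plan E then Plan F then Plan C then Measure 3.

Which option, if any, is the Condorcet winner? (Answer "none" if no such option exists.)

Head-to-head results (11 council members):
Proposal Green vs Plan D: Proposal Green is ranked higher on 1+2+3+1+1 = 8 ballots, Plan D on 3. Proposal Green wins 8–3.
Proposal Green vs Plan F: 6 to 5, Proposal Green.
Proposal Green vs Plan C: 3 to 8, Plan C.
Proposal Green vs Measure 3: 1+2+1 = 4 for Proposal Green, 7 for Measure 3 — Measure 3 by 7–4.
Proposal Green vs Plan E: Proposal Green is ranked higher on 1+2+1+1 = 5 ballots, Plan E on 6. Plan E wins 6–5.
Plan D vs Plan F: Plan D preferred on 3+1 = 4 ballots; Plan F wins 7–4.
Plan D vs Plan C: Plan D is ranked higher on 1+3+1 = 5 ballots, Plan C on 6. Plan C wins 6–5.
Plan D vs Measure 3: Plan D is ranked higher on 1+2+1 = 4 ballots, Measure 3 on 7. Measure 3 wins 7–4.
Plan D vs Plan E: 7 to 4, Plan D.
Plan F vs Plan C: Plan F preferred on 1+3+1+1 = 6 ballots; Plan F wins 6–5.
Plan F vs Measure 3: 1+2+3+1+1 = 8 for Plan F, 3 for Measure 3 — Plan F by 8–3.
Plan F vs Plan E: 7 to 4, Plan F.
Plan C vs Measure 3: Plan C preferred on 2+1 = 3 ballots; Measure 3 wins 8–3.
Plan C vs Plan E: Plan C preferred on 1+2+3 = 6 ballots; Plan C wins 6–5.
Measure 3 vs Plan E: 7 to 4, Measure 3.
Every option loses at least once (Proposal Green loses to Plan C; Plan D loses to Proposal Green; Plan F loses to Proposal Green; Plan C loses to Plan F; Measure 3 loses to Plan F; Plan E loses to Plan D). The majority relation contains the cycle Proposal Green beats Plan D beats Plan E beats Proposal Green, so there is no Condorcet winner.

none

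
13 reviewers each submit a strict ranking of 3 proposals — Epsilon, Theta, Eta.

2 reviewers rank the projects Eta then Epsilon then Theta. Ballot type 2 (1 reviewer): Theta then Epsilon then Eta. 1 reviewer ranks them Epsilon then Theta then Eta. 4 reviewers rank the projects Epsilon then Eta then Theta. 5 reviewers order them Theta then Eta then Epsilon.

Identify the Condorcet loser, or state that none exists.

none

Head-to-head results (13 reviewers):
Epsilon vs Theta: Epsilon wins 7–6.
Epsilon vs Eta: 1+1+4 = 6 for Epsilon, 7 for Eta — Eta by 7–6.
Theta vs Eta: Theta wins 7–6.
Every project wins at least one matchup (Epsilon beats Theta; Theta beats Eta; Eta beats Epsilon), so there is no Condorcet loser.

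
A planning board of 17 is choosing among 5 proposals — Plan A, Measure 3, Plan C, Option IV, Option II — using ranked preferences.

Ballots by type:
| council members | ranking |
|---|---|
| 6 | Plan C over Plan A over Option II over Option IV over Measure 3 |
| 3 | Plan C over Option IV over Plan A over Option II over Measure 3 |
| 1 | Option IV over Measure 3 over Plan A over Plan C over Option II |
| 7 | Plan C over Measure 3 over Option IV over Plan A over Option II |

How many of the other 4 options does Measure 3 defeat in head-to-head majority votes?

Measure 3 against each rival (17 council members):
Measure 3 vs Plan A: Plan A wins 9–8.
Measure 3 vs Plan C: Measure 3 is ranked higher on 1 ballot, Plan C on 16. Plan C wins 16–1.
Measure 3 vs Option IV: 7 for Measure 3, 10 for Option IV — Option IV by 10–7.
Measure 3–Option II: Option II 9–8.
Measure 3 beats no one; loses to Plan A, Plan C, Option IV, Option II — 0 pairwise wins.

0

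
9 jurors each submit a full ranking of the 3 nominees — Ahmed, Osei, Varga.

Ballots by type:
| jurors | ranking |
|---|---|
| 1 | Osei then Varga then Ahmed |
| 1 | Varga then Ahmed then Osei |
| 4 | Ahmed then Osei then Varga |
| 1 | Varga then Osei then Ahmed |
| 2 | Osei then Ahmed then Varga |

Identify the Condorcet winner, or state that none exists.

Ahmed

Check each pair by majority over 9 ballots:
Ahmed vs Osei: 1+4 = 5 for Ahmed, 4 for Osei — Ahmed by 5–4.
Ahmed–Varga: Ahmed 6–3.
Osei–Varga: Osei 7–2.
Only Ahmed has no losses; Ahmed is the Condorcet winner.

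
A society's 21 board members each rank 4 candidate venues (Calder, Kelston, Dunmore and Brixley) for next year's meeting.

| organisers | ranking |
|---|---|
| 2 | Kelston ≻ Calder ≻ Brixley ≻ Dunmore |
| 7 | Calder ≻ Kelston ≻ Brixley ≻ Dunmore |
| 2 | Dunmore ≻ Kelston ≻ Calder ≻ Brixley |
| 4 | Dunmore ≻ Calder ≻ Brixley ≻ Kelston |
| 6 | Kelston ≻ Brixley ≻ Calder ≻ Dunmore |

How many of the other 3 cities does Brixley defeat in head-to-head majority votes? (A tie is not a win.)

1

Brixley against each rival (21 organisers):
Brixley vs Calder: Calder, 15–6.
Brixley vs Kelston: 4 for Brixley, 17 for Kelston — Kelston by 17–4.
Brixley vs Dunmore: Brixley wins 15–6.
Brixley beats Dunmore; loses to Calder, Kelston — 1 pairwise win.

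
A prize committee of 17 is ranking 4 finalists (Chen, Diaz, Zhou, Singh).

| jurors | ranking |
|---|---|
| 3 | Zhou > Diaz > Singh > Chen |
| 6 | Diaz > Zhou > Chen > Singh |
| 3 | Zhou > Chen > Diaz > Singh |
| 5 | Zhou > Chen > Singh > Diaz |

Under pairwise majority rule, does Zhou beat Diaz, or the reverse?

Ballots ranking Zhou above Diaz: 3 + 3 + 5 = 11.
Ballots ranking Diaz above Zhou: 17 − 11 = 6.
Zhou wins the head-to-head 11–6.

Zhou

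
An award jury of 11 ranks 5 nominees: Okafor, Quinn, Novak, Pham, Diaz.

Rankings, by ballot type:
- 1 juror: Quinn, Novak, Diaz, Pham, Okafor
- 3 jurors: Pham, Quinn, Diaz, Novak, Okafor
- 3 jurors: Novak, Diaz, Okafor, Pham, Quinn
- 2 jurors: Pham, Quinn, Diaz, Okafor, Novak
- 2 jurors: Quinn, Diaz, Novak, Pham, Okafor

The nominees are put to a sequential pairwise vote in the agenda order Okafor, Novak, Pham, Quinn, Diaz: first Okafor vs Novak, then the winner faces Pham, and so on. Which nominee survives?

Quinn

Round 1: Okafor vs Novak — 2–9, Novak advances.
Round 2: Novak vs Pham — 6–5, Novak advances.
Round 3: Novak vs Quinn — 3–8, Quinn advances.
Round 4: Quinn vs Diaz — 8–3, Quinn advances.
Quinn survives the agenda.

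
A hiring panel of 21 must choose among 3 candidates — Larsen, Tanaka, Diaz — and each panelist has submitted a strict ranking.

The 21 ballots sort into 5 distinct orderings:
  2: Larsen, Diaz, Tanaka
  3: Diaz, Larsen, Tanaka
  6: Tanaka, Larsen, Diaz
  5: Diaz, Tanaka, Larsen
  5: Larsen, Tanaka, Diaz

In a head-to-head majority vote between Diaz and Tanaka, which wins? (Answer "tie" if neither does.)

Ballots ranking Diaz above Tanaka: 2 + 3 + 5 = 10.
Ballots ranking Tanaka above Diaz: 21 − 10 = 11.
Tanaka wins the head-to-head 11–10.

Tanaka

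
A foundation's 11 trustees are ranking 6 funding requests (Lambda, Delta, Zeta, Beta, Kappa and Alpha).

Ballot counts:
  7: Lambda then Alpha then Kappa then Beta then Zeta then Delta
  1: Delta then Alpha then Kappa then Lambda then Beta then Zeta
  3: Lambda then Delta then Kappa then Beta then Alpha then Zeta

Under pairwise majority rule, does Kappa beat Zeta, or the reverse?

Ballots ranking Kappa above Zeta: 7 + 1 + 3 = 11.
Ballots ranking Zeta above Kappa: 11 − 11 = 0.
Kappa wins the head-to-head 11–0.

Kappa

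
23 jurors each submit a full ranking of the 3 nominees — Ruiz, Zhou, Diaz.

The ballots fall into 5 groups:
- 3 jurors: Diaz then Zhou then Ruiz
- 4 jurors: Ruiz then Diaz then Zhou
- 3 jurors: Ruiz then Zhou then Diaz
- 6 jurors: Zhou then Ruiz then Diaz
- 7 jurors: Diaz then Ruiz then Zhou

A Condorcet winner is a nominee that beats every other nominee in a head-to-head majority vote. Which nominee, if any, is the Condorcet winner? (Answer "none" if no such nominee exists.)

Pairwise majorities:
Ruiz–Zhou: Ruiz 14–9.
Ruiz vs Diaz: Ruiz wins 13–10.
Zhou vs Diaz: Diaz wins 14–9.
Ruiz beats each of Zhou, Diaz — Ruiz is the Condorcet winner.

Ruiz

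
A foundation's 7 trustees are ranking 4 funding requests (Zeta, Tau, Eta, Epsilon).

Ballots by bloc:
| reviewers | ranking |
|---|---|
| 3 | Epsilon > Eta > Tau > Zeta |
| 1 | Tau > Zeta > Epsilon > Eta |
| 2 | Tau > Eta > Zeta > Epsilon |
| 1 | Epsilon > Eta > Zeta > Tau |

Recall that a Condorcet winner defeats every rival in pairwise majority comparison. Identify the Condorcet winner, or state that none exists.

Check each pair by majority over 7 ballots:
Zeta–Tau: Tau 6–1.
Zeta–Eta: Eta 6–1.
Zeta vs Epsilon: Epsilon, 4–3.
Tau–Eta: Eta 4–3.
Tau vs Epsilon: Epsilon wins 4–3.
Eta–Epsilon: Epsilon 5–2.
Only Epsilon has no losses; Epsilon is the Condorcet winner.

Epsilon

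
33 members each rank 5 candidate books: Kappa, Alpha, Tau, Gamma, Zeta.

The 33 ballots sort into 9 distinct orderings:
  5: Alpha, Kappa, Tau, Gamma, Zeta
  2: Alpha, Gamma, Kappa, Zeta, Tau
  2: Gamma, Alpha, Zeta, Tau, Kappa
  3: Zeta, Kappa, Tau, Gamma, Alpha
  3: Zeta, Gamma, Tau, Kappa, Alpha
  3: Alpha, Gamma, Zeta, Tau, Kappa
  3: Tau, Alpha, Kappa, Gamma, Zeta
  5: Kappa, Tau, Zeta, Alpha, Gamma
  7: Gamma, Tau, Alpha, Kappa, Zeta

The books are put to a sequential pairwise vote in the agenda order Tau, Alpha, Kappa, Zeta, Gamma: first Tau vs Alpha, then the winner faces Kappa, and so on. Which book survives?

Gamma

Round 1: Tau vs Alpha — 21–12, Tau advances.
Round 2: Tau vs Kappa — 18–15, Tau advances.
Round 3: Tau vs Zeta — 20–13, Tau advances.
Round 4: Tau vs Gamma — 16–17, Gamma advances.
The agenda winner is Gamma.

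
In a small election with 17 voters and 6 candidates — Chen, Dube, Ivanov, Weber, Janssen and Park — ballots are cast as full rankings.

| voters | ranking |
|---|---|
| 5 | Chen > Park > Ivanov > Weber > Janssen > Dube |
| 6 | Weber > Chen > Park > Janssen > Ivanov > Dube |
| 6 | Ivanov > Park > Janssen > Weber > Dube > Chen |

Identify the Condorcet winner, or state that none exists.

none

Head-to-head results (17 voters):
Chen vs Dube: Chen wins 11–6.
Chen–Ivanov: Chen 11–6.
Chen vs Weber: Chen is ranked higher on 5 ballots, Weber on 12. Weber wins 12–5.
Chen vs Janssen: Chen wins 11–6.
Chen vs Park: Chen is ranked higher on 5+6 = 11 ballots, Park on 6. Chen wins 11–6.
Dube vs Ivanov: Ivanov, 17–0.
Dube–Weber: Weber 17–0.
Dube vs Janssen: Dube is ranked higher on 0 ballots, Janssen on 17. Janssen wins 17–0.
Dube vs Park: Dube preferred on 0 ballots; Park wins 17–0.
Ivanov vs Weber: 11 to 6, Ivanov.
Ivanov vs Janssen: Ivanov preferred on 5+6 = 11 ballots; Ivanov wins 11–6.
Ivanov vs Park: Park wins 11–6.
Weber vs Janssen: 5+6 = 11 for Weber, 6 for Janssen — Weber by 11–6.
Weber vs Park: Weber preferred on 6 ballots; Park wins 11–6.
Janssen vs Park: 0 for Janssen, 17 for Park — Park by 17–0.
No candidate is unbeaten: Chen loses to Weber; Dube loses to Chen; Ivanov loses to Chen; Weber loses to Ivanov; Janssen loses to Chen; Park loses to Chen. In particular Chen → Ivanov → Weber → Chen is a majority cycle — no Condorcet winner exists.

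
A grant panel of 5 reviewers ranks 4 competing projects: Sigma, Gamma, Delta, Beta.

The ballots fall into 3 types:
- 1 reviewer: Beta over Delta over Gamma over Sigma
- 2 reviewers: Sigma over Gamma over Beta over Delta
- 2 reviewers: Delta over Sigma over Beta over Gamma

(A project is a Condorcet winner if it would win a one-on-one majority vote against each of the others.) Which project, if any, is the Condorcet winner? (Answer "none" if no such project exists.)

none

Head-to-head results (5 reviewers):
Sigma vs Gamma: 2+2 = 4 for Sigma, 1 for Gamma — Sigma by 4–1.
Sigma vs Delta: 2 for Sigma, 3 for Delta — Delta by 3–2.
Sigma vs Beta: Sigma preferred on 2+2 = 4 ballots; Sigma wins 4–1.
Gamma vs Delta: Gamma preferred on 2 ballots; Delta wins 3–2.
Gamma vs Beta: 2 to 3, Beta.
Delta vs Beta: Delta is ranked higher on 2 ballots, Beta on 3. Beta wins 3–2.
Every project loses at least once (Sigma loses to Delta; Gamma loses to Sigma; Delta loses to Beta; Beta loses to Sigma). The majority relation contains the cycle Sigma beats Beta beats Delta beats Sigma, so there is no Condorcet winner.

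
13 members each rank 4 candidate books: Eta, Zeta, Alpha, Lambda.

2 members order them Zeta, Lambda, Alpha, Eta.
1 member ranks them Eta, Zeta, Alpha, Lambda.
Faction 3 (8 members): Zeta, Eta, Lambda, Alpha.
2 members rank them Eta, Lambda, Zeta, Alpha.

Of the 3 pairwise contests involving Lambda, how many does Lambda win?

1

Lambda against each rival (13 members):
Lambda vs Eta: Eta wins 11–2.
Lambda vs Zeta: Zeta, 11–2.
Lambda vs Alpha: Lambda, 12–1.
Lambda beats Alpha; loses to Eta, Zeta — 1 pairwise win.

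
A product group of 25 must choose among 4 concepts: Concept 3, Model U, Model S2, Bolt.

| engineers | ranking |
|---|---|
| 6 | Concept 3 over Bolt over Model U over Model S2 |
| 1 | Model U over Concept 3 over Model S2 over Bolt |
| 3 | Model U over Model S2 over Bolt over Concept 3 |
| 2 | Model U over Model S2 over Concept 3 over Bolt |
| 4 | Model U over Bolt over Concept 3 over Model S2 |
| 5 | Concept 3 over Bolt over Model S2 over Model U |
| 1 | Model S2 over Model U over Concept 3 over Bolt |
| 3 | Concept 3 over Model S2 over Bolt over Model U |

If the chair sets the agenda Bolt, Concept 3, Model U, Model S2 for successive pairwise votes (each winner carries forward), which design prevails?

Round 1: Bolt vs Concept 3 — 7–18, Concept 3 advances.
Round 2: Concept 3 vs Model U — 14–11, Concept 3 advances.
Round 3: Concept 3 vs Model S2 — 19–6, Concept 3 advances.
Concept 3 survives the agenda.

Concept 3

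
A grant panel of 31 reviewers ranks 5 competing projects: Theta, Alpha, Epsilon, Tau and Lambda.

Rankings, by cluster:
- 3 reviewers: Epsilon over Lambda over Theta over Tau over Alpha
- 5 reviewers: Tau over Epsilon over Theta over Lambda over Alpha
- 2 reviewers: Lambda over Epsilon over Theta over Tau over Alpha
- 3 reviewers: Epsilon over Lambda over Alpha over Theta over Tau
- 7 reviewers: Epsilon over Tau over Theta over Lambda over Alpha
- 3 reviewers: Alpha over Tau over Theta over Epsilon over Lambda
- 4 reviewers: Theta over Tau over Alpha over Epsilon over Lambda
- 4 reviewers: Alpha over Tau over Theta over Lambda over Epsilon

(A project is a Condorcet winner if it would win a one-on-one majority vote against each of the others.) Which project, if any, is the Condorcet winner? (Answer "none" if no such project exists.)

Check each pair by majority over 31 ballots:
Theta vs Alpha: Theta wins 21–10.
Theta vs Epsilon: Epsilon, 20–11.
Theta vs Tau: Tau wins 19–12.
Theta vs Lambda: Theta wins 23–8.
Alpha vs Epsilon: Epsilon wins 20–11.
Alpha vs Tau: Tau, 21–10.
Alpha vs Lambda: Lambda, 20–11.
Epsilon vs Tau: Tau, 16–15.
Epsilon–Lambda: Epsilon 25–6.
Tau vs Lambda: Tau, 23–8.
Only Tau has no losses; Tau is the Condorcet winner.

Tau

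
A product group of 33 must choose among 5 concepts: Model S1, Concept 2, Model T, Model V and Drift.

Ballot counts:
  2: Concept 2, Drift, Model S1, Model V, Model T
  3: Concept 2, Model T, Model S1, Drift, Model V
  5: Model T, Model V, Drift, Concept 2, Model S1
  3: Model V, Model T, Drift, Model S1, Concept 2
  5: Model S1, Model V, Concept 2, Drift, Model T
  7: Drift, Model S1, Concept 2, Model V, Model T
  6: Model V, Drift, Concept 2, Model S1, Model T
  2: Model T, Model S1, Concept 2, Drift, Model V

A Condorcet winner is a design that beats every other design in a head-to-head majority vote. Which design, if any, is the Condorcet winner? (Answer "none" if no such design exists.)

Pairwise majorities:
Model S1 vs Concept 2: Model S1 is ranked higher on 3+5+7+2 = 17 ballots, Concept 2 on 16. Model S1 wins 17–16.
Model S1 vs Model T: 20 to 13, Model S1.
Model S1 vs Model V: 19 to 14, Model S1.
Model S1 vs Drift: 3+5+2 = 10 for Model S1, 23 for Drift — Drift by 23–10.
Concept 2 vs Model T: Concept 2 preferred on 2+3+5+7+6 = 23 ballots; Concept 2 wins 23–10.
Concept 2 vs Model V: 14 to 19, Model V.
Concept 2 vs Drift: Concept 2 is ranked higher on 2+3+5+2 = 12 ballots, Drift on 21. Drift wins 21–12.
Model T vs Model V: Model T preferred on 3+5+2 = 10 ballots; Model V wins 23–10.
Model T vs Drift: Model T is ranked higher on 3+5+3+2 = 13 ballots, Drift on 20. Drift wins 20–13.
Model V vs Drift: Model V is ranked higher on 5+3+5+6 = 19 ballots, Drift on 14. Model V wins 19–14.
No design is unbeaten: Model S1 loses to Drift; Concept 2 loses to Model S1; Model T loses to Model S1; Model V loses to Model S1; Drift loses to Model V. In particular Model S1 → Model V → Drift → Model S1 is a majority cycle — no Condorcet winner exists.

none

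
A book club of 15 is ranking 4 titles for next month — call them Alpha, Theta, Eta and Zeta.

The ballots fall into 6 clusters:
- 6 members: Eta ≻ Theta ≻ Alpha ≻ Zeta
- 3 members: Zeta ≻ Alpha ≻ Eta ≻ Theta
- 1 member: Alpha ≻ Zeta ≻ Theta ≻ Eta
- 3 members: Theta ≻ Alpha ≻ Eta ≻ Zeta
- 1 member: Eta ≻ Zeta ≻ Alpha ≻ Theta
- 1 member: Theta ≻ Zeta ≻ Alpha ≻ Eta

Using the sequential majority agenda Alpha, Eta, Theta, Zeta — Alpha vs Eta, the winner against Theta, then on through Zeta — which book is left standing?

Round 1: Alpha vs Eta — 8–7, Alpha advances.
Round 2: Alpha vs Theta — 5–10, Theta advances.
Round 3: Theta vs Zeta — 10–5, Theta advances.
Theta survives the agenda.

Theta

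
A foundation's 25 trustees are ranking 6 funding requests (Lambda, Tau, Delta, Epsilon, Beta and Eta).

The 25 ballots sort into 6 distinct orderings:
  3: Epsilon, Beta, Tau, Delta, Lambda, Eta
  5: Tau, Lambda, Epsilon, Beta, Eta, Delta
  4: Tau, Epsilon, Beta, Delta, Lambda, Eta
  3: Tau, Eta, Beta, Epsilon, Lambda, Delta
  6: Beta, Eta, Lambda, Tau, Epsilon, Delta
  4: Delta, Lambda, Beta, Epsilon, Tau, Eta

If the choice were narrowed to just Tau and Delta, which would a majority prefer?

Ballots ranking Tau above Delta: 3 + 5 + 4 + 3 + 6 = 21.
Ballots ranking Delta above Tau: 25 − 21 = 4.
Tau wins the head-to-head 21–4.

Tau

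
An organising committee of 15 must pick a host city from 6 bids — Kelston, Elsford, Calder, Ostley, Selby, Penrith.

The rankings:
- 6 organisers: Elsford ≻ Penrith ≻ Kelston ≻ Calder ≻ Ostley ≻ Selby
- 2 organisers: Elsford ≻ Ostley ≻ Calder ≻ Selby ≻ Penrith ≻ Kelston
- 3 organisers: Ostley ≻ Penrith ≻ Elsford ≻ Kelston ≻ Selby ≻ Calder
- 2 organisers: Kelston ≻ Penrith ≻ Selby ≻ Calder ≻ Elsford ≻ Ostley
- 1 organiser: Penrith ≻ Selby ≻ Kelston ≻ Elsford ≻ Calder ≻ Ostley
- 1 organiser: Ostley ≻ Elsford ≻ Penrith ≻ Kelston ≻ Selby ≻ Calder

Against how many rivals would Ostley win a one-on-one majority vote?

1

Ostley against each rival (15 organisers):
Ostley–Kelston: Kelston 9–6.
Ostley vs Elsford: 4 to 11, Elsford.
Ostley vs Calder: Ostley is ranked higher on 2+3+1 = 6 ballots, Calder on 9. Calder wins 9–6.
Ostley vs Selby: 6+2+3+1 = 12 for Ostley, 3 for Selby — Ostley by 12–3.
Ostley–Penrith: Penrith 9–6.
Ostley beats Selby; loses to Kelston, Elsford, Calder, Penrith — 1 pairwise win.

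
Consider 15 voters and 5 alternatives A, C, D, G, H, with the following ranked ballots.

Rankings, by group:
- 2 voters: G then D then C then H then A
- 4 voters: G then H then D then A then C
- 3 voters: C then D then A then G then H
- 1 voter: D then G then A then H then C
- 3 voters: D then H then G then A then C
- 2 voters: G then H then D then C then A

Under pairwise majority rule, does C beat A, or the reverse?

Ballots ranking C above A: 2 + 3 + 2 = 7.
Ballots ranking A above C: 15 − 7 = 8.
A wins the head-to-head 8–7.

A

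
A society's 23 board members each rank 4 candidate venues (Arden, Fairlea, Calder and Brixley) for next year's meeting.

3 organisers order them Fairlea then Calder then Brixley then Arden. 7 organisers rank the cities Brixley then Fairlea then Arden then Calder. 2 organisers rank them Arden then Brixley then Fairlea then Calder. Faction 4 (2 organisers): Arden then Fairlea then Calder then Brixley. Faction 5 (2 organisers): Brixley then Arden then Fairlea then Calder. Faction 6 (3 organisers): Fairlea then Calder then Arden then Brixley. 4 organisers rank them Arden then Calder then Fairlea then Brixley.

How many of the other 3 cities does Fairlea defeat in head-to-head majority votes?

Fairlea against each rival (23 organisers):
Fairlea vs Arden: Fairlea wins 13–10.
Fairlea vs Calder: Fairlea preferred on 3+7+2+2+2+3 = 19 ballots; Fairlea wins 19–4.
Fairlea–Brixley: Fairlea 12–11.
Fairlea beats Arden, Calder, Brixley — 3 pairwise wins.

3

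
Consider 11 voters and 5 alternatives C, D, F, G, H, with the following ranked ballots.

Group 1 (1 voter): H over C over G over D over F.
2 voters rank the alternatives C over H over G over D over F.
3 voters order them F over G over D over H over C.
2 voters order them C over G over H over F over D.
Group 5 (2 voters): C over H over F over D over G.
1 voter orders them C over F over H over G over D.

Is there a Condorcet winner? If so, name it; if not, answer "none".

C

Pairwise majorities:
C vs D: 8 to 3, C.
C–F: C 8–3.
C vs G: C preferred on 1+2+2+2+1 = 8 ballots; C wins 8–3.
C–H: C 7–4.
D vs F: 1+2 = 3 for D, 8 for F — F by 8–3.
D vs G: G, 9–2.
D vs H: H wins 8–3.
F–G: F 6–5.
F vs H: H, 7–4.
G vs H: H, 6–5.
C beats each of D, F, G, H — C is the Condorcet winner.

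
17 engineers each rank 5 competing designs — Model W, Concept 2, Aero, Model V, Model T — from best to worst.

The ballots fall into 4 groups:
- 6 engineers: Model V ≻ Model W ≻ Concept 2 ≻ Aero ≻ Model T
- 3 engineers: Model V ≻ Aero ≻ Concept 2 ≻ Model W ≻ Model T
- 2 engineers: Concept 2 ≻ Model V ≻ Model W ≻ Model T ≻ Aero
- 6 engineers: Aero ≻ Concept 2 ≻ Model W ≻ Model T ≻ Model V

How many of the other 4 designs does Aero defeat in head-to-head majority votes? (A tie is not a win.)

3

Aero against each rival (17 engineers):
Aero vs Model W: Aero, 9–8.
Aero vs Concept 2: Aero preferred on 3+6 = 9 ballots; Aero wins 9–8.
Aero vs Model V: Aero is ranked higher on 6 ballots, Model V on 11. Model V wins 11–6.
Aero vs Model T: Aero wins 15–2.
Aero beats Model W, Concept 2, Model T; loses to Model V — 3 pairwise wins.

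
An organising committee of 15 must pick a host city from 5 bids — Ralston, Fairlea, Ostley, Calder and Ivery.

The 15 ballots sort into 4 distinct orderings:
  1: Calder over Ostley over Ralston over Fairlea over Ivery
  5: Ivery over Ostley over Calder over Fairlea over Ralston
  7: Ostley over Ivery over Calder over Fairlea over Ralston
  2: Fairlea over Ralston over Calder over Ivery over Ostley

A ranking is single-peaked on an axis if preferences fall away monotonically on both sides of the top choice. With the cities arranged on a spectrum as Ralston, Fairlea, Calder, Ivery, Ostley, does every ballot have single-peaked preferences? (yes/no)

Axis positions: Ralston=1, Fairlea=2, Calder=3, Ivery=4, Ostley=5.
Ballot type 1: ranking walks positions 3-5-1-2-4; Ostley is ranked above Ivery even though Ivery lies between Ostley and the peak Calder on the axis — preferences dip and rise again. Not single-peaked.
Ballot type 2 (peak Ivery at position 4): ranking walks positions 4-5-3-2-1, expanding outward from the peak — single-peaked.
Ballot type 3 (peak Ostley at position 5): ranking walks positions 5-4-3-2-1, expanding outward from the peak — single-peaked.
Ballot type 4 (peak Fairlea at position 2): ranking walks positions 2-1-3-4-5, expanding outward from the peak — single-peaked.
Ballot type 1 violates single-peakedness, so the profile is not single-peaked on this axis.

no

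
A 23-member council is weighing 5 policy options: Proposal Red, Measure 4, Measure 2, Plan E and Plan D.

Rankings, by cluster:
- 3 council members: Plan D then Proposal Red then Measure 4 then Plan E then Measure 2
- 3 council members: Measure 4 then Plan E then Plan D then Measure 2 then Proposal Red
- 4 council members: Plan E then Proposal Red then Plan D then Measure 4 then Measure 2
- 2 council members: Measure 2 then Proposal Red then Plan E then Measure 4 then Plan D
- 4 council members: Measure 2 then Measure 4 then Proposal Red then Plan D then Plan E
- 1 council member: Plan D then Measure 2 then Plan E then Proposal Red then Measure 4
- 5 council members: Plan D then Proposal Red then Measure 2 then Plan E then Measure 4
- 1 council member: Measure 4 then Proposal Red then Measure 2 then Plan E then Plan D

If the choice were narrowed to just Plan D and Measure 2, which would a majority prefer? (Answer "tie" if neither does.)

Plan D

Ballots ranking Plan D above Measure 2: 3 + 3 + 4 + 1 + 5 = 16.
Ballots ranking Measure 2 above Plan D: 23 − 16 = 7.
Plan D wins the head-to-head 16–7.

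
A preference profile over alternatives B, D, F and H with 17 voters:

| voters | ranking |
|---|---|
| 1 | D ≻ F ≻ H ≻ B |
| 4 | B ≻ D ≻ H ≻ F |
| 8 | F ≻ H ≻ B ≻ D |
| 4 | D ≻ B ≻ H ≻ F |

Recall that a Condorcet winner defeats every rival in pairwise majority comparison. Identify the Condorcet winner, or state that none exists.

Check each pair by majority over 17 ballots:
B–D: B 12–5.
B–F: F 9–8.
B–H: H 9–8.
D vs F: D wins 9–8.
D–H: D 9–8.
F vs H: F, 9–8.
Each alternative drops at least one matchup (B loses to F; D loses to B; F loses to D; H loses to D); the cycle B beats D beats F beats B rules out a Condorcet winner.

none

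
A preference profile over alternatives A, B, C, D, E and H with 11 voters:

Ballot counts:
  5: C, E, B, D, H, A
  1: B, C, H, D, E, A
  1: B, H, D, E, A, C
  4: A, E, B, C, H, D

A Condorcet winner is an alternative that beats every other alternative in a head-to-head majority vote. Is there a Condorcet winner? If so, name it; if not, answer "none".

Pairwise majorities:
A vs B: B, 7–4.
A–C: C 6–5.
A vs D: D, 7–4.
A vs E: E, 7–4.
A vs H: H, 7–4.
B vs C: B wins 6–5.
B vs D: B wins 11–0.
B–E: E 9–2.
B vs H: B, 11–0.
C vs D: C wins 10–1.
C vs E: C, 6–5.
C vs H: C wins 10–1.
D–E: E 9–2.
D vs H: H, 6–5.
E vs H: E wins 9–2.
Every alternative loses at least once (A loses to B; B loses to E; C loses to B; D loses to B; E loses to C; H loses to B). The majority relation contains the cycle B beats C beats E beats B, so there is no Condorcet winner.

none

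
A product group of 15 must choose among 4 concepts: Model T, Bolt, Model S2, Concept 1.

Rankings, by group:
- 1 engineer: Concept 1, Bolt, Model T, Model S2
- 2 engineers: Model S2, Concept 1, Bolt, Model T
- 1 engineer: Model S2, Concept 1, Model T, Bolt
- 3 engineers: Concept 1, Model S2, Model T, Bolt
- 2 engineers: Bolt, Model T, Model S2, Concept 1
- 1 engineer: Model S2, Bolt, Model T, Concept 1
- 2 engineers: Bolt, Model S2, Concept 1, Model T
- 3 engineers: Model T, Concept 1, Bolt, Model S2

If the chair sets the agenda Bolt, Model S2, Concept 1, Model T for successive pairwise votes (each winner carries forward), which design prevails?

Round 1: Bolt vs Model S2 — 8–7, Bolt advances.
Round 2: Bolt vs Concept 1 — 5–10, Concept 1 advances.
Round 3: Concept 1 vs Model T — 9–6, Concept 1 advances.
Concept 1 survives the agenda.

Concept 1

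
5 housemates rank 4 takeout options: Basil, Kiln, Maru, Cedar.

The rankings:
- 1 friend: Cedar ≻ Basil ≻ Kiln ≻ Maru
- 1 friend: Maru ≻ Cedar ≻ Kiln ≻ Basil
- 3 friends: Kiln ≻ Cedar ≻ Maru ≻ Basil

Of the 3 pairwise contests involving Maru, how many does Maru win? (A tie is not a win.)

1

Maru against each rival (5 friends):
Maru vs Basil: Maru, 4–1.
Maru vs Kiln: Kiln wins 4–1.
Maru vs Cedar: 1 for Maru, 4 for Cedar — Cedar by 4–1.
Maru beats Basil; loses to Kiln, Cedar — 1 pairwise win.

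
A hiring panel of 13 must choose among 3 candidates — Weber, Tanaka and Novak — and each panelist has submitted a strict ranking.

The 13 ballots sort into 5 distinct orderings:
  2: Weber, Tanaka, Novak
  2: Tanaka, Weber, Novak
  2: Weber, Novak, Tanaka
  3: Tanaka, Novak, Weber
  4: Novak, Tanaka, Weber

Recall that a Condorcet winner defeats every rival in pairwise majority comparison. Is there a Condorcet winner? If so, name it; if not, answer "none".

Tanaka

Pairwise majorities:
Weber–Tanaka: Tanaka 9–4.
Weber vs Novak: 6 to 7, Novak.
Tanaka vs Novak: Tanaka, 7–6.
Only Tanaka has no losses; Tanaka is the Condorcet winner.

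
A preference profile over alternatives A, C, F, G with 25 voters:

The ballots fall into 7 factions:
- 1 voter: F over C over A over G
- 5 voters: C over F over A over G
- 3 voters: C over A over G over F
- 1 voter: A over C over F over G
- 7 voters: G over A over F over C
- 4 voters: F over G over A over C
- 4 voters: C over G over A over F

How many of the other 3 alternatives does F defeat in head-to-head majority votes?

F against each rival (25 voters):
F vs A: A wins 15–10.
F vs C: 1+7+4 = 12 for F, 13 for C — C by 13–12.
F vs G: F is ranked higher on 1+5+1+4 = 11 ballots, G on 14. G wins 14–11.
F beats no one; loses to A, C, G — 0 pairwise wins.

0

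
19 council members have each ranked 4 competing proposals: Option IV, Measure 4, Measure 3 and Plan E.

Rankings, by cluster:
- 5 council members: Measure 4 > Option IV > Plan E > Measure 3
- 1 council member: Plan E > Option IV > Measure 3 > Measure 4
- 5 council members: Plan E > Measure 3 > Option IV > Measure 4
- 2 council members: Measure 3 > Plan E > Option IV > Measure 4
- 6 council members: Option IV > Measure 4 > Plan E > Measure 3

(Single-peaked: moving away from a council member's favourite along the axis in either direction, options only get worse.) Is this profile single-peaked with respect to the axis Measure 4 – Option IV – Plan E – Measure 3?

Axis positions: Measure 4=1, Option IV=2, Plan E=3, Measure 3=4.
Cluster 1 (peak Measure 4 at position 1): ranking walks positions 1-2-3-4, expanding outward from the peak — single-peaked.
Cluster 2 (peak Plan E at position 3): ranking walks positions 3-2-4-1, expanding outward from the peak — single-peaked.
Cluster 3 (peak Plan E at position 3): ranking walks positions 3-4-2-1, expanding outward from the peak — single-peaked.
Cluster 4 (peak Measure 3 at position 4): ranking walks positions 4-3-2-1, expanding outward from the peak — single-peaked.
Cluster 5 (peak Option IV at position 2): ranking walks positions 2-1-3-4, expanding outward from the peak — single-peaked.
Every ranking is single-peaked on this axis.

yes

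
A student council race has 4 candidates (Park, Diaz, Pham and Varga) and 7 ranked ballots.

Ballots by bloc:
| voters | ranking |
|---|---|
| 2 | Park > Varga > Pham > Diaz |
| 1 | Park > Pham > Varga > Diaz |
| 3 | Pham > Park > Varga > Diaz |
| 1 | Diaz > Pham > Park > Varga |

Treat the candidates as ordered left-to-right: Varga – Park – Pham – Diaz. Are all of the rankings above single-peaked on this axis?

yes

Axis positions: Varga=1, Park=2, Pham=3, Diaz=4.
Bloc 1 (peak Park at position 2): ranking walks positions 2-1-3-4, expanding outward from the peak — single-peaked.
Bloc 2 (peak Park at position 2): ranking walks positions 2-3-1-4, expanding outward from the peak — single-peaked.
Bloc 3 (peak Pham at position 3): ranking walks positions 3-2-1-4, expanding outward from the peak — single-peaked.
Bloc 4 (peak Diaz at position 4): ranking walks positions 4-3-2-1, expanding outward from the peak — single-peaked.
Every ranking is single-peaked on this axis.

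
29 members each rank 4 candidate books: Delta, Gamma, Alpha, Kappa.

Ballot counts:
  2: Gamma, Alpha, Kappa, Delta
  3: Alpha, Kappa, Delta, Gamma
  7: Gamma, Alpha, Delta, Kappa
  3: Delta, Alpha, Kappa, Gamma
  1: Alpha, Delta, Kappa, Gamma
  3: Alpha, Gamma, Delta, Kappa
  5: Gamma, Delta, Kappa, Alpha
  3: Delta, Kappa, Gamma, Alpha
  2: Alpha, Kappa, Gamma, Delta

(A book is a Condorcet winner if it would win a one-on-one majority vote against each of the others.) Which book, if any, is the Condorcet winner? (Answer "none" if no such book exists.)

Pairwise majorities:
Delta–Gamma: Gamma 19–10.
Delta vs Alpha: Alpha, 18–11.
Delta–Kappa: Delta 22–7.
Gamma–Alpha: Gamma 17–12.
Gamma vs Kappa: Gamma wins 17–12.
Alpha–Kappa: Alpha 21–8.
Gamma defeats every rival head-to-head and is the Condorcet winner.

Gamma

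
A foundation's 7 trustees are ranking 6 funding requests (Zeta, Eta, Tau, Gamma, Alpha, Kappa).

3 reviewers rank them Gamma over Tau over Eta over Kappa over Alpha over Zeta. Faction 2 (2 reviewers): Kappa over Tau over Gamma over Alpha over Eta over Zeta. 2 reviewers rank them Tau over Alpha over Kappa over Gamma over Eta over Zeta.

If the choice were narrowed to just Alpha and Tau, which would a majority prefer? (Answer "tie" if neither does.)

Tau

No ballot ranks Alpha above Tau: 0.
Ballots ranking Tau above Alpha: 7 − 0 = 7.
Tau wins the head-to-head 7–0.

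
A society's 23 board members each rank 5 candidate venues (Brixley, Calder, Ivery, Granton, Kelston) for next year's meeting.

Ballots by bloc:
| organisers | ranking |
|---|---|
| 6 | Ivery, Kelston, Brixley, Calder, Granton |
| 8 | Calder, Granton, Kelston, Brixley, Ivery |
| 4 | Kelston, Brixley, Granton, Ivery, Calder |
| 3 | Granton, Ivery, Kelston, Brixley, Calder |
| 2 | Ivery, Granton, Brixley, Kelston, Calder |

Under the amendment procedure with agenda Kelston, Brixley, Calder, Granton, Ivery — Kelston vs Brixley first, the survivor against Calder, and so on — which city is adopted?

Round 1: Kelston vs Brixley — 21–2, Kelston advances.
Round 2: Kelston vs Calder — 15–8, Kelston advances.
Round 3: Kelston vs Granton — 10–13, Granton advances.
Round 4: Granton vs Ivery — 15–8, Granton advances.
Granton survives the agenda.

Granton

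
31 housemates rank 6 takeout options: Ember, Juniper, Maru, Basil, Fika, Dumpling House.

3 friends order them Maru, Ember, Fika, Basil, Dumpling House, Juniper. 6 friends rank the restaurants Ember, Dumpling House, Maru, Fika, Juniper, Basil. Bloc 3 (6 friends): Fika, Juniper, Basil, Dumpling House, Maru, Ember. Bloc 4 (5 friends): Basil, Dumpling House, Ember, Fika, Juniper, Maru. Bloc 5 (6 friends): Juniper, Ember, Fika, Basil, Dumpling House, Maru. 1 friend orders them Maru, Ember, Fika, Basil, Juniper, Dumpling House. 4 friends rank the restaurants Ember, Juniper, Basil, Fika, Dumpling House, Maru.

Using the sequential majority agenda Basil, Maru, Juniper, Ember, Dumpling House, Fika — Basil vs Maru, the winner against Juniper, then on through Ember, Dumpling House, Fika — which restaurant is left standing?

Ember

Round 1: Basil vs Maru — 21–10, Basil advances.
Round 2: Basil vs Juniper — 9–22, Juniper advances.
Round 3: Juniper vs Ember — 12–19, Ember advances.
Round 4: Ember vs Dumpling House — 20–11, Ember advances.
Round 5: Ember vs Fika — 25–6, Ember advances.
Ember survives the agenda.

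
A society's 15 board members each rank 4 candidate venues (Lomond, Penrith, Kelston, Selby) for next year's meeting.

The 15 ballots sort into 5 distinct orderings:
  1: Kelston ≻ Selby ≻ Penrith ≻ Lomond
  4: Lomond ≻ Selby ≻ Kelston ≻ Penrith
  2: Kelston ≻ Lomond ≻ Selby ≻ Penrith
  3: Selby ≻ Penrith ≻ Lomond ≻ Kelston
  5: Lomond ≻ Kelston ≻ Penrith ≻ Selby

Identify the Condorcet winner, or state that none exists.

Lomond

Check each pair by majority over 15 ballots:
Lomond–Penrith: Lomond 11–4.
Lomond vs Kelston: Lomond wins 12–3.
Lomond vs Selby: Lomond wins 11–4.
Penrith–Kelston: Kelston 12–3.
Penrith–Selby: Selby 10–5.
Kelston–Selby: Kelston 8–7.
Lomond beats each of Penrith, Kelston, Selby — Lomond is the Condorcet winner.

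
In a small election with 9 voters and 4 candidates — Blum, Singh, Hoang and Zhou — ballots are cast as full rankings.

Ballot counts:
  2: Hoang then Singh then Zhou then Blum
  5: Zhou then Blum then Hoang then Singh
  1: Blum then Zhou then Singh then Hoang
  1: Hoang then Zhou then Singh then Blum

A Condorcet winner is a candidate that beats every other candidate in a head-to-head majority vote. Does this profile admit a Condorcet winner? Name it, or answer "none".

Pairwise majorities:
Blum vs Singh: 6 to 3, Blum.
Blum vs Hoang: Blum preferred on 5+1 = 6 ballots; Blum wins 6–3.
Blum vs Zhou: Blum preferred on 1 ballot; Zhou wins 8–1.
Singh vs Hoang: Hoang, 8–1.
Singh vs Zhou: Singh preferred on 2 ballots; Zhou wins 7–2.
Hoang vs Zhou: Zhou, 6–3.
Only Zhou has no losses; Zhou is the Condorcet winner.

Zhou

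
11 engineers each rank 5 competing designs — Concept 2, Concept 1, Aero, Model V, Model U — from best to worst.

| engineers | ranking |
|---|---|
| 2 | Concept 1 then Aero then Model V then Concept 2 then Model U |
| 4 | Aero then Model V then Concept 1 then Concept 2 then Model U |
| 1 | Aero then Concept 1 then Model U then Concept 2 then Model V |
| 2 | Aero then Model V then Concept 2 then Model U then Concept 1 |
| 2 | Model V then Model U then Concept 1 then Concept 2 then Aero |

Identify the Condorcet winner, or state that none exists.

Aero

Check each pair by majority over 11 ballots:
Concept 2–Concept 1: Concept 1 9–2.
Concept 2 vs Aero: Concept 2 preferred on 2 ballots; Aero wins 9–2.
Concept 2 vs Model V: Model V, 10–1.
Concept 2 vs Model U: 8 to 3, Concept 2.
Concept 1–Aero: Aero 7–4.
Concept 1–Model V: Model V 8–3.
Concept 1–Model U: Concept 1 7–4.
Aero vs Model V: Aero wins 9–2.
Aero vs Model U: 9 to 2, Aero.
Model V vs Model U: Model V wins 10–1.
Only Aero has no losses; Aero is the Condorcet winner.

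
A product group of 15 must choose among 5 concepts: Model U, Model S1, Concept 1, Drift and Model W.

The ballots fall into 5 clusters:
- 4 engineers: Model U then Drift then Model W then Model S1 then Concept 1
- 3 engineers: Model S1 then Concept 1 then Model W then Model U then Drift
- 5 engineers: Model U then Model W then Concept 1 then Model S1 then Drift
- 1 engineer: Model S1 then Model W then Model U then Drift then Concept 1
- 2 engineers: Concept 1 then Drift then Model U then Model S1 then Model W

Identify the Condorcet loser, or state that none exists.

Drift

Pairwise majorities:
Model U–Model S1: Model U 11–4.
Model U–Concept 1: Model U 10–5.
Model U vs Drift: Model U preferred on 4+3+5+1 = 13 ballots; Model U wins 13–2.
Model U vs Model W: Model U, 11–4.
Model S1–Concept 1: Model S1 8–7.
Model S1 vs Drift: Model S1 wins 9–6.
Model S1 vs Model W: Model S1 is ranked higher on 3+1+2 = 6 ballots, Model W on 9. Model W wins 9–6.
Concept 1 vs Drift: 10 to 5, Concept 1.
Concept 1 vs Model W: Concept 1 is ranked higher on 3+2 = 5 ballots, Model W on 10. Model W wins 10–5.
Drift vs Model W: Model W wins 9–6.
Drift is beaten in every head-to-head and is the Condorcet loser.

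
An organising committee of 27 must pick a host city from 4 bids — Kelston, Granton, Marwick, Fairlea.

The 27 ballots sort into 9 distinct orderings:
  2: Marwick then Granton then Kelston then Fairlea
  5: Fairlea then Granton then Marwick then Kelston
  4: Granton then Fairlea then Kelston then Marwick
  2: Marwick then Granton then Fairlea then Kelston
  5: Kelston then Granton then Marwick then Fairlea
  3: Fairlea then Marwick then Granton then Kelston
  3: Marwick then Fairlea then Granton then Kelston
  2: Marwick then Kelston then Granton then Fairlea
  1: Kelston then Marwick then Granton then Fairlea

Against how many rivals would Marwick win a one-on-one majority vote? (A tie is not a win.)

Marwick against each rival (27 organisers):
Marwick vs Kelston: 2+5+2+3+3+2 = 17 for Marwick, 10 for Kelston — Marwick by 17–10.
Marwick vs Granton: Marwick is ranked higher on 2+2+3+3+2+1 = 13 ballots, Granton on 14. Granton wins 14–13.
Marwick vs Fairlea: Marwick wins 15–12.
Marwick beats Kelston, Fairlea; loses to Granton — 2 pairwise wins.

2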